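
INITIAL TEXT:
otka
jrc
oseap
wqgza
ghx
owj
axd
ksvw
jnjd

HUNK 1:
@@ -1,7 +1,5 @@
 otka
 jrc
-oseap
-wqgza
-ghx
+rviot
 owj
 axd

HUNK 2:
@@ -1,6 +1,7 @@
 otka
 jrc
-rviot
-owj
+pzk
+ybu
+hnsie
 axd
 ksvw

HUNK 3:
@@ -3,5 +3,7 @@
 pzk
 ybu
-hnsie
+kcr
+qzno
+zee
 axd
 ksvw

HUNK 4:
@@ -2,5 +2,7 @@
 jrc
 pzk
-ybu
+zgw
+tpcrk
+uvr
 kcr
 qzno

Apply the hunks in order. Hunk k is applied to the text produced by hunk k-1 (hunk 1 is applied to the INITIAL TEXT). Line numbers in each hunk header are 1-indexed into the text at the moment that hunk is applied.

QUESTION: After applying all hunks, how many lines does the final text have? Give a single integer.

Answer: 12

Derivation:
Hunk 1: at line 1 remove [oseap,wqgza,ghx] add [rviot] -> 7 lines: otka jrc rviot owj axd ksvw jnjd
Hunk 2: at line 1 remove [rviot,owj] add [pzk,ybu,hnsie] -> 8 lines: otka jrc pzk ybu hnsie axd ksvw jnjd
Hunk 3: at line 3 remove [hnsie] add [kcr,qzno,zee] -> 10 lines: otka jrc pzk ybu kcr qzno zee axd ksvw jnjd
Hunk 4: at line 2 remove [ybu] add [zgw,tpcrk,uvr] -> 12 lines: otka jrc pzk zgw tpcrk uvr kcr qzno zee axd ksvw jnjd
Final line count: 12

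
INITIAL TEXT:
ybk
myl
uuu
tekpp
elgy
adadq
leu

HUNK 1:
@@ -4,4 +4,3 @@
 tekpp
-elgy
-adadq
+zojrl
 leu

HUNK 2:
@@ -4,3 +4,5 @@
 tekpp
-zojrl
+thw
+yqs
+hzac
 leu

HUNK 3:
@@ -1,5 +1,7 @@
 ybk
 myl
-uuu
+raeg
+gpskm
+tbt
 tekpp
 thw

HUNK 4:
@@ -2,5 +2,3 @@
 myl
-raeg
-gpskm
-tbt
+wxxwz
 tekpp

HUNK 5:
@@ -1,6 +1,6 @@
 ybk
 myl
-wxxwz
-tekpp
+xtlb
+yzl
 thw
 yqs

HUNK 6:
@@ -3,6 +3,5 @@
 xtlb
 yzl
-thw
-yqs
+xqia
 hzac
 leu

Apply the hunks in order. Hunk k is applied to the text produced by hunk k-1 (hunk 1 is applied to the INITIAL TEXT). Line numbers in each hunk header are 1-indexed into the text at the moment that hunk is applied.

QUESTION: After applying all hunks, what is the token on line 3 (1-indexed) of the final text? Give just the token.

Hunk 1: at line 4 remove [elgy,adadq] add [zojrl] -> 6 lines: ybk myl uuu tekpp zojrl leu
Hunk 2: at line 4 remove [zojrl] add [thw,yqs,hzac] -> 8 lines: ybk myl uuu tekpp thw yqs hzac leu
Hunk 3: at line 1 remove [uuu] add [raeg,gpskm,tbt] -> 10 lines: ybk myl raeg gpskm tbt tekpp thw yqs hzac leu
Hunk 4: at line 2 remove [raeg,gpskm,tbt] add [wxxwz] -> 8 lines: ybk myl wxxwz tekpp thw yqs hzac leu
Hunk 5: at line 1 remove [wxxwz,tekpp] add [xtlb,yzl] -> 8 lines: ybk myl xtlb yzl thw yqs hzac leu
Hunk 6: at line 3 remove [thw,yqs] add [xqia] -> 7 lines: ybk myl xtlb yzl xqia hzac leu
Final line 3: xtlb

Answer: xtlb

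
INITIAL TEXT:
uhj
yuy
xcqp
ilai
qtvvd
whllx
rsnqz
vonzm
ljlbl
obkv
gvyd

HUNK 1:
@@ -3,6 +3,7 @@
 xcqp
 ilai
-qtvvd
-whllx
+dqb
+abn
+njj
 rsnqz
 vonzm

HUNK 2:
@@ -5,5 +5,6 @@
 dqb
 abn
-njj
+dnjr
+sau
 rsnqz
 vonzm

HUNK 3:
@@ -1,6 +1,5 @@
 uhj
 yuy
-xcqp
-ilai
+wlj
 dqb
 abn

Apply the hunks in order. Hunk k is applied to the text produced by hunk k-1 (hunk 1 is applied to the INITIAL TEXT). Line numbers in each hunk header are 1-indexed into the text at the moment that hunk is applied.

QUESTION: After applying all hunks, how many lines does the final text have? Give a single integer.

Answer: 12

Derivation:
Hunk 1: at line 3 remove [qtvvd,whllx] add [dqb,abn,njj] -> 12 lines: uhj yuy xcqp ilai dqb abn njj rsnqz vonzm ljlbl obkv gvyd
Hunk 2: at line 5 remove [njj] add [dnjr,sau] -> 13 lines: uhj yuy xcqp ilai dqb abn dnjr sau rsnqz vonzm ljlbl obkv gvyd
Hunk 3: at line 1 remove [xcqp,ilai] add [wlj] -> 12 lines: uhj yuy wlj dqb abn dnjr sau rsnqz vonzm ljlbl obkv gvyd
Final line count: 12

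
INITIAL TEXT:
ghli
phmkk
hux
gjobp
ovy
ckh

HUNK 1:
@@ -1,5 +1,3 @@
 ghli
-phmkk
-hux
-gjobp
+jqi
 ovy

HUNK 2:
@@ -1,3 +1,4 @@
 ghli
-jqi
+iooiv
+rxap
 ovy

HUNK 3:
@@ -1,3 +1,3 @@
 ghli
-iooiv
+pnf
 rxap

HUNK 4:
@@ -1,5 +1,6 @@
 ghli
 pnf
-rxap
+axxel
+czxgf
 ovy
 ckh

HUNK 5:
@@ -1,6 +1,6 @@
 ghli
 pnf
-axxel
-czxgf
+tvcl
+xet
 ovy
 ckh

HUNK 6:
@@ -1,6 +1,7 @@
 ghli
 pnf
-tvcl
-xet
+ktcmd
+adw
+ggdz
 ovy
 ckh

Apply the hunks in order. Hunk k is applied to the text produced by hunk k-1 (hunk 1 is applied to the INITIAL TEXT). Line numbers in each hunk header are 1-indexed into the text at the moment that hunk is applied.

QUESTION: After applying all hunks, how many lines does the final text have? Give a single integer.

Answer: 7

Derivation:
Hunk 1: at line 1 remove [phmkk,hux,gjobp] add [jqi] -> 4 lines: ghli jqi ovy ckh
Hunk 2: at line 1 remove [jqi] add [iooiv,rxap] -> 5 lines: ghli iooiv rxap ovy ckh
Hunk 3: at line 1 remove [iooiv] add [pnf] -> 5 lines: ghli pnf rxap ovy ckh
Hunk 4: at line 1 remove [rxap] add [axxel,czxgf] -> 6 lines: ghli pnf axxel czxgf ovy ckh
Hunk 5: at line 1 remove [axxel,czxgf] add [tvcl,xet] -> 6 lines: ghli pnf tvcl xet ovy ckh
Hunk 6: at line 1 remove [tvcl,xet] add [ktcmd,adw,ggdz] -> 7 lines: ghli pnf ktcmd adw ggdz ovy ckh
Final line count: 7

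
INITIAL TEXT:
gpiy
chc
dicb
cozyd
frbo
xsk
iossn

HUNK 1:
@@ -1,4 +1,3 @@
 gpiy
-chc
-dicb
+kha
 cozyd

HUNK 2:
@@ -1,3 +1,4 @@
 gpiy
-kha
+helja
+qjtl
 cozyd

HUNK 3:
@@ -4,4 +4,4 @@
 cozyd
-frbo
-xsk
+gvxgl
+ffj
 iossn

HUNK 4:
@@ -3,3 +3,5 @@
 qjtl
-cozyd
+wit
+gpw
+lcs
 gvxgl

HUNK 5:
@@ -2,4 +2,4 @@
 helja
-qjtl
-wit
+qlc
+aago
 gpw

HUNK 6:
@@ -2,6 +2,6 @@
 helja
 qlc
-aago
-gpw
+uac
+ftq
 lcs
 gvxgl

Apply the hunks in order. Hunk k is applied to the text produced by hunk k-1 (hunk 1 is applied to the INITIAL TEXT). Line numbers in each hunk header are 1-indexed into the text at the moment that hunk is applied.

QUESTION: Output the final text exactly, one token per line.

Answer: gpiy
helja
qlc
uac
ftq
lcs
gvxgl
ffj
iossn

Derivation:
Hunk 1: at line 1 remove [chc,dicb] add [kha] -> 6 lines: gpiy kha cozyd frbo xsk iossn
Hunk 2: at line 1 remove [kha] add [helja,qjtl] -> 7 lines: gpiy helja qjtl cozyd frbo xsk iossn
Hunk 3: at line 4 remove [frbo,xsk] add [gvxgl,ffj] -> 7 lines: gpiy helja qjtl cozyd gvxgl ffj iossn
Hunk 4: at line 3 remove [cozyd] add [wit,gpw,lcs] -> 9 lines: gpiy helja qjtl wit gpw lcs gvxgl ffj iossn
Hunk 5: at line 2 remove [qjtl,wit] add [qlc,aago] -> 9 lines: gpiy helja qlc aago gpw lcs gvxgl ffj iossn
Hunk 6: at line 2 remove [aago,gpw] add [uac,ftq] -> 9 lines: gpiy helja qlc uac ftq lcs gvxgl ffj iossn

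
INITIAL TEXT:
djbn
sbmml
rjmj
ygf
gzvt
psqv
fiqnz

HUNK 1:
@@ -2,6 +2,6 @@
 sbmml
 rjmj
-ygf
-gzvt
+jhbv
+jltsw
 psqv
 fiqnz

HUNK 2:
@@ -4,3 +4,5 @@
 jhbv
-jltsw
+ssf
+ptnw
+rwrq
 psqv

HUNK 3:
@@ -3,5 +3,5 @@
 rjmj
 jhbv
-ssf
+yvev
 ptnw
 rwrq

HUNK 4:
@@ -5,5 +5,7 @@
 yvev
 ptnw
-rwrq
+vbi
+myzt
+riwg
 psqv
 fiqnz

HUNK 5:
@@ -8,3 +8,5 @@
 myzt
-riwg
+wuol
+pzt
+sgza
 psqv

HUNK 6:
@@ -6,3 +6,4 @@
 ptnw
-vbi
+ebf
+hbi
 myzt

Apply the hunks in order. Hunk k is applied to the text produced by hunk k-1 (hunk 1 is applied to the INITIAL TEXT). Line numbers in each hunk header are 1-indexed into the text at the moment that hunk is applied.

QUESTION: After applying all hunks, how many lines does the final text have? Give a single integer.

Answer: 14

Derivation:
Hunk 1: at line 2 remove [ygf,gzvt] add [jhbv,jltsw] -> 7 lines: djbn sbmml rjmj jhbv jltsw psqv fiqnz
Hunk 2: at line 4 remove [jltsw] add [ssf,ptnw,rwrq] -> 9 lines: djbn sbmml rjmj jhbv ssf ptnw rwrq psqv fiqnz
Hunk 3: at line 3 remove [ssf] add [yvev] -> 9 lines: djbn sbmml rjmj jhbv yvev ptnw rwrq psqv fiqnz
Hunk 4: at line 5 remove [rwrq] add [vbi,myzt,riwg] -> 11 lines: djbn sbmml rjmj jhbv yvev ptnw vbi myzt riwg psqv fiqnz
Hunk 5: at line 8 remove [riwg] add [wuol,pzt,sgza] -> 13 lines: djbn sbmml rjmj jhbv yvev ptnw vbi myzt wuol pzt sgza psqv fiqnz
Hunk 6: at line 6 remove [vbi] add [ebf,hbi] -> 14 lines: djbn sbmml rjmj jhbv yvev ptnw ebf hbi myzt wuol pzt sgza psqv fiqnz
Final line count: 14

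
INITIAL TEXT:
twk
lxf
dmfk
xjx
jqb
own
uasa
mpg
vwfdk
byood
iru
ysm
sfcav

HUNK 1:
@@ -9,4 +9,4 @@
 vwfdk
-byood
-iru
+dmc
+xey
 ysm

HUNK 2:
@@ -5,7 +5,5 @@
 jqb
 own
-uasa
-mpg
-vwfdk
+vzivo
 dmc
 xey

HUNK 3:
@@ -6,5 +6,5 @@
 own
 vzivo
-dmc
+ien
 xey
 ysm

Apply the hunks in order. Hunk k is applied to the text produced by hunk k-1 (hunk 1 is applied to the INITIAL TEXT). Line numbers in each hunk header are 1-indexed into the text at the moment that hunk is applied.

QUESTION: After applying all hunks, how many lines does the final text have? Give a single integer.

Answer: 11

Derivation:
Hunk 1: at line 9 remove [byood,iru] add [dmc,xey] -> 13 lines: twk lxf dmfk xjx jqb own uasa mpg vwfdk dmc xey ysm sfcav
Hunk 2: at line 5 remove [uasa,mpg,vwfdk] add [vzivo] -> 11 lines: twk lxf dmfk xjx jqb own vzivo dmc xey ysm sfcav
Hunk 3: at line 6 remove [dmc] add [ien] -> 11 lines: twk lxf dmfk xjx jqb own vzivo ien xey ysm sfcav
Final line count: 11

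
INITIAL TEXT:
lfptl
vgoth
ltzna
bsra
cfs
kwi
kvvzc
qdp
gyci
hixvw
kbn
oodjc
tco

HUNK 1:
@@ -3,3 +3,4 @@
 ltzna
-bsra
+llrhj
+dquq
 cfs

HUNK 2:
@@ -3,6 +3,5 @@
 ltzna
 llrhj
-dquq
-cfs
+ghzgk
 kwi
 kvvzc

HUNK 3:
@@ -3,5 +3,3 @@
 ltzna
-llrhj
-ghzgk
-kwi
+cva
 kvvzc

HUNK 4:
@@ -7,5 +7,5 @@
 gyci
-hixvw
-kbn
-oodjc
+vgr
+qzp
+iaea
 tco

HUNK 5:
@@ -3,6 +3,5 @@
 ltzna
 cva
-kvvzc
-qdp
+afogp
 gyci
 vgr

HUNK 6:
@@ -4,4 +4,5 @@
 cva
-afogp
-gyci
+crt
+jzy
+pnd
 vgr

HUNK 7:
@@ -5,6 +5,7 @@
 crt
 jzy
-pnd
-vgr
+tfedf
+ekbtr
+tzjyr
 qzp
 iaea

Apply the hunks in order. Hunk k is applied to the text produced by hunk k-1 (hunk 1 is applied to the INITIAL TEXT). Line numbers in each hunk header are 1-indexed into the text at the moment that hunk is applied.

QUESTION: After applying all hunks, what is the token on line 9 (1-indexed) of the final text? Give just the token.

Answer: tzjyr

Derivation:
Hunk 1: at line 3 remove [bsra] add [llrhj,dquq] -> 14 lines: lfptl vgoth ltzna llrhj dquq cfs kwi kvvzc qdp gyci hixvw kbn oodjc tco
Hunk 2: at line 3 remove [dquq,cfs] add [ghzgk] -> 13 lines: lfptl vgoth ltzna llrhj ghzgk kwi kvvzc qdp gyci hixvw kbn oodjc tco
Hunk 3: at line 3 remove [llrhj,ghzgk,kwi] add [cva] -> 11 lines: lfptl vgoth ltzna cva kvvzc qdp gyci hixvw kbn oodjc tco
Hunk 4: at line 7 remove [hixvw,kbn,oodjc] add [vgr,qzp,iaea] -> 11 lines: lfptl vgoth ltzna cva kvvzc qdp gyci vgr qzp iaea tco
Hunk 5: at line 3 remove [kvvzc,qdp] add [afogp] -> 10 lines: lfptl vgoth ltzna cva afogp gyci vgr qzp iaea tco
Hunk 6: at line 4 remove [afogp,gyci] add [crt,jzy,pnd] -> 11 lines: lfptl vgoth ltzna cva crt jzy pnd vgr qzp iaea tco
Hunk 7: at line 5 remove [pnd,vgr] add [tfedf,ekbtr,tzjyr] -> 12 lines: lfptl vgoth ltzna cva crt jzy tfedf ekbtr tzjyr qzp iaea tco
Final line 9: tzjyr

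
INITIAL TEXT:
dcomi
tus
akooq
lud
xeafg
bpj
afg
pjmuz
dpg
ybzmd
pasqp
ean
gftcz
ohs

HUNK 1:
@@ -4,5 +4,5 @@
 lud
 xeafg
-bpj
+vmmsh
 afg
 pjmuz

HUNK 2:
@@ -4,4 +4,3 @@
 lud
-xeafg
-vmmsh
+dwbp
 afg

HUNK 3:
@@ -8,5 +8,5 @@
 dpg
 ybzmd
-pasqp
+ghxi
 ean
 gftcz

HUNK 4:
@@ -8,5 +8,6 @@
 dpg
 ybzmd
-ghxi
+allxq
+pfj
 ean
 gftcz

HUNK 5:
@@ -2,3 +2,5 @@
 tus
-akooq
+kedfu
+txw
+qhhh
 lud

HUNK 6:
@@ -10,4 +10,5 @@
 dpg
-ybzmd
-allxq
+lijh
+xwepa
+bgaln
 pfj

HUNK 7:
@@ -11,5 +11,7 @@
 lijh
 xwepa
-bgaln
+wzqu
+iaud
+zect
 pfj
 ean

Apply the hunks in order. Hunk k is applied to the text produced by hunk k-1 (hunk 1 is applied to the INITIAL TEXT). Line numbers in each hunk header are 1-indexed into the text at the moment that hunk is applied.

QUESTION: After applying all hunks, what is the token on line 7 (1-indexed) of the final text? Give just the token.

Answer: dwbp

Derivation:
Hunk 1: at line 4 remove [bpj] add [vmmsh] -> 14 lines: dcomi tus akooq lud xeafg vmmsh afg pjmuz dpg ybzmd pasqp ean gftcz ohs
Hunk 2: at line 4 remove [xeafg,vmmsh] add [dwbp] -> 13 lines: dcomi tus akooq lud dwbp afg pjmuz dpg ybzmd pasqp ean gftcz ohs
Hunk 3: at line 8 remove [pasqp] add [ghxi] -> 13 lines: dcomi tus akooq lud dwbp afg pjmuz dpg ybzmd ghxi ean gftcz ohs
Hunk 4: at line 8 remove [ghxi] add [allxq,pfj] -> 14 lines: dcomi tus akooq lud dwbp afg pjmuz dpg ybzmd allxq pfj ean gftcz ohs
Hunk 5: at line 2 remove [akooq] add [kedfu,txw,qhhh] -> 16 lines: dcomi tus kedfu txw qhhh lud dwbp afg pjmuz dpg ybzmd allxq pfj ean gftcz ohs
Hunk 6: at line 10 remove [ybzmd,allxq] add [lijh,xwepa,bgaln] -> 17 lines: dcomi tus kedfu txw qhhh lud dwbp afg pjmuz dpg lijh xwepa bgaln pfj ean gftcz ohs
Hunk 7: at line 11 remove [bgaln] add [wzqu,iaud,zect] -> 19 lines: dcomi tus kedfu txw qhhh lud dwbp afg pjmuz dpg lijh xwepa wzqu iaud zect pfj ean gftcz ohs
Final line 7: dwbp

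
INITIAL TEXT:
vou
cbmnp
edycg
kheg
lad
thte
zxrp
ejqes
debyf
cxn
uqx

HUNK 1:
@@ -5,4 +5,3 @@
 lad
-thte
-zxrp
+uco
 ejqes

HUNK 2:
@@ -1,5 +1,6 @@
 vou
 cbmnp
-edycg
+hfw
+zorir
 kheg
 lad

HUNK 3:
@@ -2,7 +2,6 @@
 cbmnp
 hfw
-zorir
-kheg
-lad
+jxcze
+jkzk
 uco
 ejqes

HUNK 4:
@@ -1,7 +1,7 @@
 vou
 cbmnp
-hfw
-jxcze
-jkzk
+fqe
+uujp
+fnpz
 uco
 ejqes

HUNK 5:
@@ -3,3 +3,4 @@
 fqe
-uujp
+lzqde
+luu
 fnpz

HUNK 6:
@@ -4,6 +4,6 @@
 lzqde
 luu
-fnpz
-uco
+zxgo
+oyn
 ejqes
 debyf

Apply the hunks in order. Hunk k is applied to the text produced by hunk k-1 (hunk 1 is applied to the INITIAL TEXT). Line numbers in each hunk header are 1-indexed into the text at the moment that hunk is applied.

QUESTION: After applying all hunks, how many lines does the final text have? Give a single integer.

Hunk 1: at line 5 remove [thte,zxrp] add [uco] -> 10 lines: vou cbmnp edycg kheg lad uco ejqes debyf cxn uqx
Hunk 2: at line 1 remove [edycg] add [hfw,zorir] -> 11 lines: vou cbmnp hfw zorir kheg lad uco ejqes debyf cxn uqx
Hunk 3: at line 2 remove [zorir,kheg,lad] add [jxcze,jkzk] -> 10 lines: vou cbmnp hfw jxcze jkzk uco ejqes debyf cxn uqx
Hunk 4: at line 1 remove [hfw,jxcze,jkzk] add [fqe,uujp,fnpz] -> 10 lines: vou cbmnp fqe uujp fnpz uco ejqes debyf cxn uqx
Hunk 5: at line 3 remove [uujp] add [lzqde,luu] -> 11 lines: vou cbmnp fqe lzqde luu fnpz uco ejqes debyf cxn uqx
Hunk 6: at line 4 remove [fnpz,uco] add [zxgo,oyn] -> 11 lines: vou cbmnp fqe lzqde luu zxgo oyn ejqes debyf cxn uqx
Final line count: 11

Answer: 11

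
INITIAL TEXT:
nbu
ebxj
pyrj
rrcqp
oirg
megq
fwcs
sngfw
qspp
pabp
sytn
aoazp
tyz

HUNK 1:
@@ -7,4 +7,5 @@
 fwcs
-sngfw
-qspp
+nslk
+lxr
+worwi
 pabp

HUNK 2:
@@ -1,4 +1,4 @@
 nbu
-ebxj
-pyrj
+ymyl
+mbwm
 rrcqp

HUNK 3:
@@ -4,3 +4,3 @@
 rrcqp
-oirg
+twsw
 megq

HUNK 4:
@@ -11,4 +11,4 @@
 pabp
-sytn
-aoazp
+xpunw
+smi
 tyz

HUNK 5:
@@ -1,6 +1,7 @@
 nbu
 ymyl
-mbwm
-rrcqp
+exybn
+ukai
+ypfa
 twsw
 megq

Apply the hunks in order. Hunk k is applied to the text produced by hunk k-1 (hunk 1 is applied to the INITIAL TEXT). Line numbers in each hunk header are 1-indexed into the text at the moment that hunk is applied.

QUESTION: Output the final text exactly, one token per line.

Answer: nbu
ymyl
exybn
ukai
ypfa
twsw
megq
fwcs
nslk
lxr
worwi
pabp
xpunw
smi
tyz

Derivation:
Hunk 1: at line 7 remove [sngfw,qspp] add [nslk,lxr,worwi] -> 14 lines: nbu ebxj pyrj rrcqp oirg megq fwcs nslk lxr worwi pabp sytn aoazp tyz
Hunk 2: at line 1 remove [ebxj,pyrj] add [ymyl,mbwm] -> 14 lines: nbu ymyl mbwm rrcqp oirg megq fwcs nslk lxr worwi pabp sytn aoazp tyz
Hunk 3: at line 4 remove [oirg] add [twsw] -> 14 lines: nbu ymyl mbwm rrcqp twsw megq fwcs nslk lxr worwi pabp sytn aoazp tyz
Hunk 4: at line 11 remove [sytn,aoazp] add [xpunw,smi] -> 14 lines: nbu ymyl mbwm rrcqp twsw megq fwcs nslk lxr worwi pabp xpunw smi tyz
Hunk 5: at line 1 remove [mbwm,rrcqp] add [exybn,ukai,ypfa] -> 15 lines: nbu ymyl exybn ukai ypfa twsw megq fwcs nslk lxr worwi pabp xpunw smi tyz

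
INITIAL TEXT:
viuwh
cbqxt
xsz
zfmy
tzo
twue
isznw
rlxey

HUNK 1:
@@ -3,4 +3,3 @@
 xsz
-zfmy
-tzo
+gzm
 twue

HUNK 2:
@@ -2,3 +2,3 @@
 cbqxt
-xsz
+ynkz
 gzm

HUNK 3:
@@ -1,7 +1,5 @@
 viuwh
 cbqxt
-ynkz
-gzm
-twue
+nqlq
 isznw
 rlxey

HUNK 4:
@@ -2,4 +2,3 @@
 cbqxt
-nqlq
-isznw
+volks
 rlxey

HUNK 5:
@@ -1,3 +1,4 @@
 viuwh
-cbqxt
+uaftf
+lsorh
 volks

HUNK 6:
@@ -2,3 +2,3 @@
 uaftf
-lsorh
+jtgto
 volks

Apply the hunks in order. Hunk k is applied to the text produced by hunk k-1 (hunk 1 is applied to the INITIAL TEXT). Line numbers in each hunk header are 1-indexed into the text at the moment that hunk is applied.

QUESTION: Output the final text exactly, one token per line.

Answer: viuwh
uaftf
jtgto
volks
rlxey

Derivation:
Hunk 1: at line 3 remove [zfmy,tzo] add [gzm] -> 7 lines: viuwh cbqxt xsz gzm twue isznw rlxey
Hunk 2: at line 2 remove [xsz] add [ynkz] -> 7 lines: viuwh cbqxt ynkz gzm twue isznw rlxey
Hunk 3: at line 1 remove [ynkz,gzm,twue] add [nqlq] -> 5 lines: viuwh cbqxt nqlq isznw rlxey
Hunk 4: at line 2 remove [nqlq,isznw] add [volks] -> 4 lines: viuwh cbqxt volks rlxey
Hunk 5: at line 1 remove [cbqxt] add [uaftf,lsorh] -> 5 lines: viuwh uaftf lsorh volks rlxey
Hunk 6: at line 2 remove [lsorh] add [jtgto] -> 5 lines: viuwh uaftf jtgto volks rlxey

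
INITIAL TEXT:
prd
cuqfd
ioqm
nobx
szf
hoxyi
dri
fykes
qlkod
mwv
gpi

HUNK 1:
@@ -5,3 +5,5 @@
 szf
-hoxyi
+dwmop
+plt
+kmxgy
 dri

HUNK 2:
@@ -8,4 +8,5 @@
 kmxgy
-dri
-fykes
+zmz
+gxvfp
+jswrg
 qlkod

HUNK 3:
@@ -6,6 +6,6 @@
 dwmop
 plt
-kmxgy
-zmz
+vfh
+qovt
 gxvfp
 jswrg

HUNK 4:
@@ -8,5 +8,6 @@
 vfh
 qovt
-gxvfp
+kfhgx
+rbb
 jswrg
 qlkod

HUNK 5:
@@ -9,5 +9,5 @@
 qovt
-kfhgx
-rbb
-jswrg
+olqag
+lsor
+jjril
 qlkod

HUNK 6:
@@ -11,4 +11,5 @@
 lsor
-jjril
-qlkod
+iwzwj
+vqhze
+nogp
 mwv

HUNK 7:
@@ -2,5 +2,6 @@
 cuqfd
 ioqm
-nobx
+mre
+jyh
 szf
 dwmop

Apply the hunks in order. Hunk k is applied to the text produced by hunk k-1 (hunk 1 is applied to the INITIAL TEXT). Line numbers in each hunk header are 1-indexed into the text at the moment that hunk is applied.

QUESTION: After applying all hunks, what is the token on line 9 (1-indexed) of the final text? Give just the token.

Answer: vfh

Derivation:
Hunk 1: at line 5 remove [hoxyi] add [dwmop,plt,kmxgy] -> 13 lines: prd cuqfd ioqm nobx szf dwmop plt kmxgy dri fykes qlkod mwv gpi
Hunk 2: at line 8 remove [dri,fykes] add [zmz,gxvfp,jswrg] -> 14 lines: prd cuqfd ioqm nobx szf dwmop plt kmxgy zmz gxvfp jswrg qlkod mwv gpi
Hunk 3: at line 6 remove [kmxgy,zmz] add [vfh,qovt] -> 14 lines: prd cuqfd ioqm nobx szf dwmop plt vfh qovt gxvfp jswrg qlkod mwv gpi
Hunk 4: at line 8 remove [gxvfp] add [kfhgx,rbb] -> 15 lines: prd cuqfd ioqm nobx szf dwmop plt vfh qovt kfhgx rbb jswrg qlkod mwv gpi
Hunk 5: at line 9 remove [kfhgx,rbb,jswrg] add [olqag,lsor,jjril] -> 15 lines: prd cuqfd ioqm nobx szf dwmop plt vfh qovt olqag lsor jjril qlkod mwv gpi
Hunk 6: at line 11 remove [jjril,qlkod] add [iwzwj,vqhze,nogp] -> 16 lines: prd cuqfd ioqm nobx szf dwmop plt vfh qovt olqag lsor iwzwj vqhze nogp mwv gpi
Hunk 7: at line 2 remove [nobx] add [mre,jyh] -> 17 lines: prd cuqfd ioqm mre jyh szf dwmop plt vfh qovt olqag lsor iwzwj vqhze nogp mwv gpi
Final line 9: vfh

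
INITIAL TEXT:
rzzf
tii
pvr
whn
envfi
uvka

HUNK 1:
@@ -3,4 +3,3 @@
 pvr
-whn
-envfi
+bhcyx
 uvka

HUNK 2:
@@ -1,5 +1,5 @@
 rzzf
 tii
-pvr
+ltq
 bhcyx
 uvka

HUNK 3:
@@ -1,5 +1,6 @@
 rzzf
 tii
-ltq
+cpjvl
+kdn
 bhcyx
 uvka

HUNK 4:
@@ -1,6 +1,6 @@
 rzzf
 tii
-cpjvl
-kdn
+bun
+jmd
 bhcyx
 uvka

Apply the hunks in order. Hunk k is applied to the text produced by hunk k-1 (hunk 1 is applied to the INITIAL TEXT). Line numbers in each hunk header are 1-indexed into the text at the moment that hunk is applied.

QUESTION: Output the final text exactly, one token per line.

Answer: rzzf
tii
bun
jmd
bhcyx
uvka

Derivation:
Hunk 1: at line 3 remove [whn,envfi] add [bhcyx] -> 5 lines: rzzf tii pvr bhcyx uvka
Hunk 2: at line 1 remove [pvr] add [ltq] -> 5 lines: rzzf tii ltq bhcyx uvka
Hunk 3: at line 1 remove [ltq] add [cpjvl,kdn] -> 6 lines: rzzf tii cpjvl kdn bhcyx uvka
Hunk 4: at line 1 remove [cpjvl,kdn] add [bun,jmd] -> 6 lines: rzzf tii bun jmd bhcyx uvka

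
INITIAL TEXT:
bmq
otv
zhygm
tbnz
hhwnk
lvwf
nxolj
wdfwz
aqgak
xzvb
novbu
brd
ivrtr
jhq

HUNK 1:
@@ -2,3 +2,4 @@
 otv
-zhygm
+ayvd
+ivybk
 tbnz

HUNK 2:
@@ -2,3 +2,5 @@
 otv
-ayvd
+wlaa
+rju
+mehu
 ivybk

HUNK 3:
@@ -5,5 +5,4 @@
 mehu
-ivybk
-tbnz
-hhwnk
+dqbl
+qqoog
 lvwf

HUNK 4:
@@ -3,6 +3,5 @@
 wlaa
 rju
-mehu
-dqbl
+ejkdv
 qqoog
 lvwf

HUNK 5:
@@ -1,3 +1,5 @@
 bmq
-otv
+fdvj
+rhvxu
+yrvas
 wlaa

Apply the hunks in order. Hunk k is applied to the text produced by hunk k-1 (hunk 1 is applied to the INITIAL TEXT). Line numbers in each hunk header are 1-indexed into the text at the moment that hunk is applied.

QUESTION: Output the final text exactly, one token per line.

Hunk 1: at line 2 remove [zhygm] add [ayvd,ivybk] -> 15 lines: bmq otv ayvd ivybk tbnz hhwnk lvwf nxolj wdfwz aqgak xzvb novbu brd ivrtr jhq
Hunk 2: at line 2 remove [ayvd] add [wlaa,rju,mehu] -> 17 lines: bmq otv wlaa rju mehu ivybk tbnz hhwnk lvwf nxolj wdfwz aqgak xzvb novbu brd ivrtr jhq
Hunk 3: at line 5 remove [ivybk,tbnz,hhwnk] add [dqbl,qqoog] -> 16 lines: bmq otv wlaa rju mehu dqbl qqoog lvwf nxolj wdfwz aqgak xzvb novbu brd ivrtr jhq
Hunk 4: at line 3 remove [mehu,dqbl] add [ejkdv] -> 15 lines: bmq otv wlaa rju ejkdv qqoog lvwf nxolj wdfwz aqgak xzvb novbu brd ivrtr jhq
Hunk 5: at line 1 remove [otv] add [fdvj,rhvxu,yrvas] -> 17 lines: bmq fdvj rhvxu yrvas wlaa rju ejkdv qqoog lvwf nxolj wdfwz aqgak xzvb novbu brd ivrtr jhq

Answer: bmq
fdvj
rhvxu
yrvas
wlaa
rju
ejkdv
qqoog
lvwf
nxolj
wdfwz
aqgak
xzvb
novbu
brd
ivrtr
jhq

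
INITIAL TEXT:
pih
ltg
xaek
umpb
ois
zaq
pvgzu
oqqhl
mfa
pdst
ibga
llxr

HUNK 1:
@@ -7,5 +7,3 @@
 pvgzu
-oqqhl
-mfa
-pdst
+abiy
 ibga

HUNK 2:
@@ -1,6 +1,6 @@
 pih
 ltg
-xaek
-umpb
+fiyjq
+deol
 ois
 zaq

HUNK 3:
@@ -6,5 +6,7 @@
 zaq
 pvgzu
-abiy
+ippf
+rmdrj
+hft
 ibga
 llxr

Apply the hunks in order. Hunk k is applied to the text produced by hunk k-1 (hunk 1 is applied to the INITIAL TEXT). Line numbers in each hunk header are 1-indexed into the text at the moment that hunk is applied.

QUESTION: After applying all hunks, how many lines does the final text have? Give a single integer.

Answer: 12

Derivation:
Hunk 1: at line 7 remove [oqqhl,mfa,pdst] add [abiy] -> 10 lines: pih ltg xaek umpb ois zaq pvgzu abiy ibga llxr
Hunk 2: at line 1 remove [xaek,umpb] add [fiyjq,deol] -> 10 lines: pih ltg fiyjq deol ois zaq pvgzu abiy ibga llxr
Hunk 3: at line 6 remove [abiy] add [ippf,rmdrj,hft] -> 12 lines: pih ltg fiyjq deol ois zaq pvgzu ippf rmdrj hft ibga llxr
Final line count: 12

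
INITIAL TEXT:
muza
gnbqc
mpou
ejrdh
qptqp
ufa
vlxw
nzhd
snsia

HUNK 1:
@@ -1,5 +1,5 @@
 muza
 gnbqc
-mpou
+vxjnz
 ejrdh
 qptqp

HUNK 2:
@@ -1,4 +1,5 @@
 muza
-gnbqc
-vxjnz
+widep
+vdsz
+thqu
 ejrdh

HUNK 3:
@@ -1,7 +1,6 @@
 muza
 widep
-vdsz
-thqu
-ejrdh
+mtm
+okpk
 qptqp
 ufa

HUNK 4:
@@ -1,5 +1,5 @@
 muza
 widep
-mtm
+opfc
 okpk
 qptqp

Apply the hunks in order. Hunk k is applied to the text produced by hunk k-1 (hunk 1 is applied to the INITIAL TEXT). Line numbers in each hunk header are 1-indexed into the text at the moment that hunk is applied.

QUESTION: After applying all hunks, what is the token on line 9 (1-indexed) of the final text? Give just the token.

Hunk 1: at line 1 remove [mpou] add [vxjnz] -> 9 lines: muza gnbqc vxjnz ejrdh qptqp ufa vlxw nzhd snsia
Hunk 2: at line 1 remove [gnbqc,vxjnz] add [widep,vdsz,thqu] -> 10 lines: muza widep vdsz thqu ejrdh qptqp ufa vlxw nzhd snsia
Hunk 3: at line 1 remove [vdsz,thqu,ejrdh] add [mtm,okpk] -> 9 lines: muza widep mtm okpk qptqp ufa vlxw nzhd snsia
Hunk 4: at line 1 remove [mtm] add [opfc] -> 9 lines: muza widep opfc okpk qptqp ufa vlxw nzhd snsia
Final line 9: snsia

Answer: snsia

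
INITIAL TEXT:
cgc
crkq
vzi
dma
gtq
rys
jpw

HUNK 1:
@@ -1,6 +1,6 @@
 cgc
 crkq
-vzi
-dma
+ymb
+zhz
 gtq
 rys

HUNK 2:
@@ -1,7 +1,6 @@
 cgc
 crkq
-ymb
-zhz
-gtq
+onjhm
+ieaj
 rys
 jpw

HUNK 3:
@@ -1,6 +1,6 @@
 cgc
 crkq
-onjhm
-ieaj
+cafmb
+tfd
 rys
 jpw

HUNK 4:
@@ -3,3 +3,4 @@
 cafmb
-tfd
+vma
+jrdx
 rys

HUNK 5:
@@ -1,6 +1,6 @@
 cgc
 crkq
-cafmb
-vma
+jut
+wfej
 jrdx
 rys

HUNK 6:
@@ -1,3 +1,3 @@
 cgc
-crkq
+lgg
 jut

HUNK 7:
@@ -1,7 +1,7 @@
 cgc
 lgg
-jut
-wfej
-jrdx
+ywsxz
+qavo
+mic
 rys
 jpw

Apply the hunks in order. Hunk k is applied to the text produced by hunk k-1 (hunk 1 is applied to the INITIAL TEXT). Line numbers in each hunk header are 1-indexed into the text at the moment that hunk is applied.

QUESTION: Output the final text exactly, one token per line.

Hunk 1: at line 1 remove [vzi,dma] add [ymb,zhz] -> 7 lines: cgc crkq ymb zhz gtq rys jpw
Hunk 2: at line 1 remove [ymb,zhz,gtq] add [onjhm,ieaj] -> 6 lines: cgc crkq onjhm ieaj rys jpw
Hunk 3: at line 1 remove [onjhm,ieaj] add [cafmb,tfd] -> 6 lines: cgc crkq cafmb tfd rys jpw
Hunk 4: at line 3 remove [tfd] add [vma,jrdx] -> 7 lines: cgc crkq cafmb vma jrdx rys jpw
Hunk 5: at line 1 remove [cafmb,vma] add [jut,wfej] -> 7 lines: cgc crkq jut wfej jrdx rys jpw
Hunk 6: at line 1 remove [crkq] add [lgg] -> 7 lines: cgc lgg jut wfej jrdx rys jpw
Hunk 7: at line 1 remove [jut,wfej,jrdx] add [ywsxz,qavo,mic] -> 7 lines: cgc lgg ywsxz qavo mic rys jpw

Answer: cgc
lgg
ywsxz
qavo
mic
rys
jpw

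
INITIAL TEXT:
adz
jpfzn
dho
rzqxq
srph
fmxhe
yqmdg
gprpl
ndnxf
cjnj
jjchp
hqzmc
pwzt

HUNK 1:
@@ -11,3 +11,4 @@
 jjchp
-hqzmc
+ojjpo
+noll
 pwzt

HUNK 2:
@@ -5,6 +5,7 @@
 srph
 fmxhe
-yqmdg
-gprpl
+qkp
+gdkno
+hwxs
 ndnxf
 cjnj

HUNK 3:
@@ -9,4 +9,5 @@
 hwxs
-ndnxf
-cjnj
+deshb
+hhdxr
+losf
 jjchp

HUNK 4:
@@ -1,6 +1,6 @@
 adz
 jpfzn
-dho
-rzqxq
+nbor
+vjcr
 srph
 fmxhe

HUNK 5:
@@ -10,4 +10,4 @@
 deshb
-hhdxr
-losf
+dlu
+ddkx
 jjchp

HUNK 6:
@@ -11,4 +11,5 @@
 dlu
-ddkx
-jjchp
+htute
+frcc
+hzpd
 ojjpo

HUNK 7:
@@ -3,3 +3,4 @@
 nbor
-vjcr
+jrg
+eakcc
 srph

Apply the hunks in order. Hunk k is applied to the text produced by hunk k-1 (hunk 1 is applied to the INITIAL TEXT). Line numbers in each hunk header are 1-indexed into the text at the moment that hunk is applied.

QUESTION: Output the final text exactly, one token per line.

Answer: adz
jpfzn
nbor
jrg
eakcc
srph
fmxhe
qkp
gdkno
hwxs
deshb
dlu
htute
frcc
hzpd
ojjpo
noll
pwzt

Derivation:
Hunk 1: at line 11 remove [hqzmc] add [ojjpo,noll] -> 14 lines: adz jpfzn dho rzqxq srph fmxhe yqmdg gprpl ndnxf cjnj jjchp ojjpo noll pwzt
Hunk 2: at line 5 remove [yqmdg,gprpl] add [qkp,gdkno,hwxs] -> 15 lines: adz jpfzn dho rzqxq srph fmxhe qkp gdkno hwxs ndnxf cjnj jjchp ojjpo noll pwzt
Hunk 3: at line 9 remove [ndnxf,cjnj] add [deshb,hhdxr,losf] -> 16 lines: adz jpfzn dho rzqxq srph fmxhe qkp gdkno hwxs deshb hhdxr losf jjchp ojjpo noll pwzt
Hunk 4: at line 1 remove [dho,rzqxq] add [nbor,vjcr] -> 16 lines: adz jpfzn nbor vjcr srph fmxhe qkp gdkno hwxs deshb hhdxr losf jjchp ojjpo noll pwzt
Hunk 5: at line 10 remove [hhdxr,losf] add [dlu,ddkx] -> 16 lines: adz jpfzn nbor vjcr srph fmxhe qkp gdkno hwxs deshb dlu ddkx jjchp ojjpo noll pwzt
Hunk 6: at line 11 remove [ddkx,jjchp] add [htute,frcc,hzpd] -> 17 lines: adz jpfzn nbor vjcr srph fmxhe qkp gdkno hwxs deshb dlu htute frcc hzpd ojjpo noll pwzt
Hunk 7: at line 3 remove [vjcr] add [jrg,eakcc] -> 18 lines: adz jpfzn nbor jrg eakcc srph fmxhe qkp gdkno hwxs deshb dlu htute frcc hzpd ojjpo noll pwzt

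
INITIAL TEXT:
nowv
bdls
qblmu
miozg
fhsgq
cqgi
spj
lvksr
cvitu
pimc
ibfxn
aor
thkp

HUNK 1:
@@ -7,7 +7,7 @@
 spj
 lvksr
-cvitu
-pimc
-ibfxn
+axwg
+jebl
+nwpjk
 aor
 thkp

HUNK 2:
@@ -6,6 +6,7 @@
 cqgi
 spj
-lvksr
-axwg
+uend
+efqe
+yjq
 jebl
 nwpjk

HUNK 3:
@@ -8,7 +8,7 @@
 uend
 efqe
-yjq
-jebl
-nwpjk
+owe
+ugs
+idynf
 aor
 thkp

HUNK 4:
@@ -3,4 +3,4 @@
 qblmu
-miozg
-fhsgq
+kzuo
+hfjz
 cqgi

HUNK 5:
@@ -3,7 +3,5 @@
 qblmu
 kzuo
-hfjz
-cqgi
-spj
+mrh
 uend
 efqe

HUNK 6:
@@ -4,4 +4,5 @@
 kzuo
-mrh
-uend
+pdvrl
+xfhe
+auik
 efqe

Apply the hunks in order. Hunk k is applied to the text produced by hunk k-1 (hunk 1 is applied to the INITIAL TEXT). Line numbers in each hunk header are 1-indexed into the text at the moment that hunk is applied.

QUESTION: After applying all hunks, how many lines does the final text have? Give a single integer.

Hunk 1: at line 7 remove [cvitu,pimc,ibfxn] add [axwg,jebl,nwpjk] -> 13 lines: nowv bdls qblmu miozg fhsgq cqgi spj lvksr axwg jebl nwpjk aor thkp
Hunk 2: at line 6 remove [lvksr,axwg] add [uend,efqe,yjq] -> 14 lines: nowv bdls qblmu miozg fhsgq cqgi spj uend efqe yjq jebl nwpjk aor thkp
Hunk 3: at line 8 remove [yjq,jebl,nwpjk] add [owe,ugs,idynf] -> 14 lines: nowv bdls qblmu miozg fhsgq cqgi spj uend efqe owe ugs idynf aor thkp
Hunk 4: at line 3 remove [miozg,fhsgq] add [kzuo,hfjz] -> 14 lines: nowv bdls qblmu kzuo hfjz cqgi spj uend efqe owe ugs idynf aor thkp
Hunk 5: at line 3 remove [hfjz,cqgi,spj] add [mrh] -> 12 lines: nowv bdls qblmu kzuo mrh uend efqe owe ugs idynf aor thkp
Hunk 6: at line 4 remove [mrh,uend] add [pdvrl,xfhe,auik] -> 13 lines: nowv bdls qblmu kzuo pdvrl xfhe auik efqe owe ugs idynf aor thkp
Final line count: 13

Answer: 13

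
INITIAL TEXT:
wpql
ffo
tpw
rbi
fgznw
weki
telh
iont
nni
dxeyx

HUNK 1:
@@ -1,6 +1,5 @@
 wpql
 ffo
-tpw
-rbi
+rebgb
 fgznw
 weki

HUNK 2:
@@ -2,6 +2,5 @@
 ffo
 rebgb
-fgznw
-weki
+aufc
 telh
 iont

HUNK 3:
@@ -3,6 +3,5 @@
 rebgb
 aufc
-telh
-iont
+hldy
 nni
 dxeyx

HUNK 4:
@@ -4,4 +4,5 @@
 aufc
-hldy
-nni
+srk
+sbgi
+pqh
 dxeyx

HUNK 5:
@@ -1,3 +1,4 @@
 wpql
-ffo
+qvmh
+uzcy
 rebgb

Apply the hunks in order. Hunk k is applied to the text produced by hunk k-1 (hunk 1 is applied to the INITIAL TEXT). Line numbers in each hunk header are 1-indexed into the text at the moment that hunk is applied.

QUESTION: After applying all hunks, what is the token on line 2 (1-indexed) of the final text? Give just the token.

Answer: qvmh

Derivation:
Hunk 1: at line 1 remove [tpw,rbi] add [rebgb] -> 9 lines: wpql ffo rebgb fgznw weki telh iont nni dxeyx
Hunk 2: at line 2 remove [fgznw,weki] add [aufc] -> 8 lines: wpql ffo rebgb aufc telh iont nni dxeyx
Hunk 3: at line 3 remove [telh,iont] add [hldy] -> 7 lines: wpql ffo rebgb aufc hldy nni dxeyx
Hunk 4: at line 4 remove [hldy,nni] add [srk,sbgi,pqh] -> 8 lines: wpql ffo rebgb aufc srk sbgi pqh dxeyx
Hunk 5: at line 1 remove [ffo] add [qvmh,uzcy] -> 9 lines: wpql qvmh uzcy rebgb aufc srk sbgi pqh dxeyx
Final line 2: qvmh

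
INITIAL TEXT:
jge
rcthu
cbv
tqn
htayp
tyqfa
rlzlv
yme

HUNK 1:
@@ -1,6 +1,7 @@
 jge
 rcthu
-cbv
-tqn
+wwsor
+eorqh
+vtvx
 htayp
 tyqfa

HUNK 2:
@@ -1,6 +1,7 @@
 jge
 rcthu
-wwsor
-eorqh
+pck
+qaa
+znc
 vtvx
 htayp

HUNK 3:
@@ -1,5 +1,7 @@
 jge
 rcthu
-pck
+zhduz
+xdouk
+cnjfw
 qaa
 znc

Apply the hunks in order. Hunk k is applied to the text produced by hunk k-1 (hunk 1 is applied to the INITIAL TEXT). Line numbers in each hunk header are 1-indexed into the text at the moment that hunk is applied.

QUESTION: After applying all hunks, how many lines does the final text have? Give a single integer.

Hunk 1: at line 1 remove [cbv,tqn] add [wwsor,eorqh,vtvx] -> 9 lines: jge rcthu wwsor eorqh vtvx htayp tyqfa rlzlv yme
Hunk 2: at line 1 remove [wwsor,eorqh] add [pck,qaa,znc] -> 10 lines: jge rcthu pck qaa znc vtvx htayp tyqfa rlzlv yme
Hunk 3: at line 1 remove [pck] add [zhduz,xdouk,cnjfw] -> 12 lines: jge rcthu zhduz xdouk cnjfw qaa znc vtvx htayp tyqfa rlzlv yme
Final line count: 12

Answer: 12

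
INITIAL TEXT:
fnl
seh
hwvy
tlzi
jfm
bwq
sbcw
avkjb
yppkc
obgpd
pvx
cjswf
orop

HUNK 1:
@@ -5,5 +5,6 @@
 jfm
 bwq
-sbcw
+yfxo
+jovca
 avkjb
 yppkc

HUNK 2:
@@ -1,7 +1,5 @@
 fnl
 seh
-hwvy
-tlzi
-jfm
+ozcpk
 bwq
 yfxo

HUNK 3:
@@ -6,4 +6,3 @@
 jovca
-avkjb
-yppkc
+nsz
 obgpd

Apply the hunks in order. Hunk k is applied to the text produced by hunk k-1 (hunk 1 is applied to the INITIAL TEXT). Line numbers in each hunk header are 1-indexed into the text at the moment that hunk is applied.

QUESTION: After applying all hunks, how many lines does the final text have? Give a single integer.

Hunk 1: at line 5 remove [sbcw] add [yfxo,jovca] -> 14 lines: fnl seh hwvy tlzi jfm bwq yfxo jovca avkjb yppkc obgpd pvx cjswf orop
Hunk 2: at line 1 remove [hwvy,tlzi,jfm] add [ozcpk] -> 12 lines: fnl seh ozcpk bwq yfxo jovca avkjb yppkc obgpd pvx cjswf orop
Hunk 3: at line 6 remove [avkjb,yppkc] add [nsz] -> 11 lines: fnl seh ozcpk bwq yfxo jovca nsz obgpd pvx cjswf orop
Final line count: 11

Answer: 11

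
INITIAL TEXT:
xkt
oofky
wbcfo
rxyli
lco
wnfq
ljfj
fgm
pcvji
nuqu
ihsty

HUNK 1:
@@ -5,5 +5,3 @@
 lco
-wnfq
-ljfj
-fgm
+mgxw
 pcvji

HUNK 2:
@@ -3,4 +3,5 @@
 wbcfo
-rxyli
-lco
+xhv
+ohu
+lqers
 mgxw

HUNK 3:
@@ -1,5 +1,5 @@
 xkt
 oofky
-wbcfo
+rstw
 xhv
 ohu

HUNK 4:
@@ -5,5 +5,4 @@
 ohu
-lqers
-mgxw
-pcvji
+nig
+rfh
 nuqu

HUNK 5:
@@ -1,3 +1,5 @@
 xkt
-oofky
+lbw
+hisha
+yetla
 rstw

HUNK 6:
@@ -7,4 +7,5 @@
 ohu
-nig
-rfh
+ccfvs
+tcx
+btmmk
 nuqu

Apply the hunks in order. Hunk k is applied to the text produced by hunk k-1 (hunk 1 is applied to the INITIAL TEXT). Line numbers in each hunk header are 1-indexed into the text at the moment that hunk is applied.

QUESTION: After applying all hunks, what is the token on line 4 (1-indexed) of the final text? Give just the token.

Answer: yetla

Derivation:
Hunk 1: at line 5 remove [wnfq,ljfj,fgm] add [mgxw] -> 9 lines: xkt oofky wbcfo rxyli lco mgxw pcvji nuqu ihsty
Hunk 2: at line 3 remove [rxyli,lco] add [xhv,ohu,lqers] -> 10 lines: xkt oofky wbcfo xhv ohu lqers mgxw pcvji nuqu ihsty
Hunk 3: at line 1 remove [wbcfo] add [rstw] -> 10 lines: xkt oofky rstw xhv ohu lqers mgxw pcvji nuqu ihsty
Hunk 4: at line 5 remove [lqers,mgxw,pcvji] add [nig,rfh] -> 9 lines: xkt oofky rstw xhv ohu nig rfh nuqu ihsty
Hunk 5: at line 1 remove [oofky] add [lbw,hisha,yetla] -> 11 lines: xkt lbw hisha yetla rstw xhv ohu nig rfh nuqu ihsty
Hunk 6: at line 7 remove [nig,rfh] add [ccfvs,tcx,btmmk] -> 12 lines: xkt lbw hisha yetla rstw xhv ohu ccfvs tcx btmmk nuqu ihsty
Final line 4: yetla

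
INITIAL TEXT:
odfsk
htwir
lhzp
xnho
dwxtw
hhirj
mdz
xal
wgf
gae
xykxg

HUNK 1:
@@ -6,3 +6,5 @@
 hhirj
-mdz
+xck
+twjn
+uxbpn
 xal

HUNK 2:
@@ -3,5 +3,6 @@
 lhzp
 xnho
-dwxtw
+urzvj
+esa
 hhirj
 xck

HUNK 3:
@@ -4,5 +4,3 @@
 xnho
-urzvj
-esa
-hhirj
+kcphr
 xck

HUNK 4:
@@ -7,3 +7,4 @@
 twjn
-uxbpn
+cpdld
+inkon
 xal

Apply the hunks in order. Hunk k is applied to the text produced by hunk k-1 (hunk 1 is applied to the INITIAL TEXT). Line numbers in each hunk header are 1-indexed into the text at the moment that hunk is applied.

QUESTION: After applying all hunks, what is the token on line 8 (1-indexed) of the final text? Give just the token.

Answer: cpdld

Derivation:
Hunk 1: at line 6 remove [mdz] add [xck,twjn,uxbpn] -> 13 lines: odfsk htwir lhzp xnho dwxtw hhirj xck twjn uxbpn xal wgf gae xykxg
Hunk 2: at line 3 remove [dwxtw] add [urzvj,esa] -> 14 lines: odfsk htwir lhzp xnho urzvj esa hhirj xck twjn uxbpn xal wgf gae xykxg
Hunk 3: at line 4 remove [urzvj,esa,hhirj] add [kcphr] -> 12 lines: odfsk htwir lhzp xnho kcphr xck twjn uxbpn xal wgf gae xykxg
Hunk 4: at line 7 remove [uxbpn] add [cpdld,inkon] -> 13 lines: odfsk htwir lhzp xnho kcphr xck twjn cpdld inkon xal wgf gae xykxg
Final line 8: cpdld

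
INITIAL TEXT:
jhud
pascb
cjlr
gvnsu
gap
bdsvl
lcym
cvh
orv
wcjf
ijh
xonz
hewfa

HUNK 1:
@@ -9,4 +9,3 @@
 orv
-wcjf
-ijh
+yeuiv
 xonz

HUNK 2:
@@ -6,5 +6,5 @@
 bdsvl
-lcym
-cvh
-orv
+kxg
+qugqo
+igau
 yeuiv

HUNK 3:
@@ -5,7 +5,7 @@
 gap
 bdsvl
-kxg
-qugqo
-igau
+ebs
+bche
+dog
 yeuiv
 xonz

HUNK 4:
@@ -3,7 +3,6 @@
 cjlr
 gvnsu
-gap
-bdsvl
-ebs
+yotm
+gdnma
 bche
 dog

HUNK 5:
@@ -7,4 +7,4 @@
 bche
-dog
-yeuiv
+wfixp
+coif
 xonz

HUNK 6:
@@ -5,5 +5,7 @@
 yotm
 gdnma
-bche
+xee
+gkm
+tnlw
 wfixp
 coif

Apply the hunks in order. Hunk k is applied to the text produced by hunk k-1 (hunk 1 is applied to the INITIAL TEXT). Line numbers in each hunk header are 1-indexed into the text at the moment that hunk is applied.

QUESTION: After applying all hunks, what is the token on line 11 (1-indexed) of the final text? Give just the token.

Answer: coif

Derivation:
Hunk 1: at line 9 remove [wcjf,ijh] add [yeuiv] -> 12 lines: jhud pascb cjlr gvnsu gap bdsvl lcym cvh orv yeuiv xonz hewfa
Hunk 2: at line 6 remove [lcym,cvh,orv] add [kxg,qugqo,igau] -> 12 lines: jhud pascb cjlr gvnsu gap bdsvl kxg qugqo igau yeuiv xonz hewfa
Hunk 3: at line 5 remove [kxg,qugqo,igau] add [ebs,bche,dog] -> 12 lines: jhud pascb cjlr gvnsu gap bdsvl ebs bche dog yeuiv xonz hewfa
Hunk 4: at line 3 remove [gap,bdsvl,ebs] add [yotm,gdnma] -> 11 lines: jhud pascb cjlr gvnsu yotm gdnma bche dog yeuiv xonz hewfa
Hunk 5: at line 7 remove [dog,yeuiv] add [wfixp,coif] -> 11 lines: jhud pascb cjlr gvnsu yotm gdnma bche wfixp coif xonz hewfa
Hunk 6: at line 5 remove [bche] add [xee,gkm,tnlw] -> 13 lines: jhud pascb cjlr gvnsu yotm gdnma xee gkm tnlw wfixp coif xonz hewfa
Final line 11: coif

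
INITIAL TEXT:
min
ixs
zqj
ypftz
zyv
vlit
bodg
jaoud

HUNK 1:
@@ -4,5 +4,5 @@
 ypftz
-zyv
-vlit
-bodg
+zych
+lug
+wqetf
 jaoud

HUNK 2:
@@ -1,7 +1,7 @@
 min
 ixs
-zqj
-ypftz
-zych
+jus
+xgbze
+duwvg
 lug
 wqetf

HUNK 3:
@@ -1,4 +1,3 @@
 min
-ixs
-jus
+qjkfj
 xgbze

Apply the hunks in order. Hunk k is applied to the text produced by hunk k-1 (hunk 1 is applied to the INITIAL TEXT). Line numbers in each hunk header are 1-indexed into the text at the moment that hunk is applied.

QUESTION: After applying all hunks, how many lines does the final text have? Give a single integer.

Hunk 1: at line 4 remove [zyv,vlit,bodg] add [zych,lug,wqetf] -> 8 lines: min ixs zqj ypftz zych lug wqetf jaoud
Hunk 2: at line 1 remove [zqj,ypftz,zych] add [jus,xgbze,duwvg] -> 8 lines: min ixs jus xgbze duwvg lug wqetf jaoud
Hunk 3: at line 1 remove [ixs,jus] add [qjkfj] -> 7 lines: min qjkfj xgbze duwvg lug wqetf jaoud
Final line count: 7

Answer: 7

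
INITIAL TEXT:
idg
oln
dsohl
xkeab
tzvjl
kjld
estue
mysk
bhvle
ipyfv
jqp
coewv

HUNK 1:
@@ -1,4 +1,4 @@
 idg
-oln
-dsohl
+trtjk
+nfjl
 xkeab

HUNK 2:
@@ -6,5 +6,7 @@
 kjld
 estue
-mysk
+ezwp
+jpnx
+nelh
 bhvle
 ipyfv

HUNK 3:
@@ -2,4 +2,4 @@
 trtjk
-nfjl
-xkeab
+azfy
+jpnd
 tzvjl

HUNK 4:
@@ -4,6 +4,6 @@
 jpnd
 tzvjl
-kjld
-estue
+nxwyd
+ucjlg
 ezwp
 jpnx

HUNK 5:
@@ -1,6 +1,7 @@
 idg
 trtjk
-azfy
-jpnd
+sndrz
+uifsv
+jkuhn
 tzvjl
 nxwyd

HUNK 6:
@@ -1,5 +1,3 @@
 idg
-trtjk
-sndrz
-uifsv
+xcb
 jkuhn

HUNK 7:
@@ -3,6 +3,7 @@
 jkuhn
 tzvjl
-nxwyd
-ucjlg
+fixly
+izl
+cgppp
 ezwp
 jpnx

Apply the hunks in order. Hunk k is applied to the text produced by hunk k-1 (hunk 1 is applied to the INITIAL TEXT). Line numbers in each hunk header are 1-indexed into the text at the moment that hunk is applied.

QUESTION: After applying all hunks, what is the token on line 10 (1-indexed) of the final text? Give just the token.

Answer: nelh

Derivation:
Hunk 1: at line 1 remove [oln,dsohl] add [trtjk,nfjl] -> 12 lines: idg trtjk nfjl xkeab tzvjl kjld estue mysk bhvle ipyfv jqp coewv
Hunk 2: at line 6 remove [mysk] add [ezwp,jpnx,nelh] -> 14 lines: idg trtjk nfjl xkeab tzvjl kjld estue ezwp jpnx nelh bhvle ipyfv jqp coewv
Hunk 3: at line 2 remove [nfjl,xkeab] add [azfy,jpnd] -> 14 lines: idg trtjk azfy jpnd tzvjl kjld estue ezwp jpnx nelh bhvle ipyfv jqp coewv
Hunk 4: at line 4 remove [kjld,estue] add [nxwyd,ucjlg] -> 14 lines: idg trtjk azfy jpnd tzvjl nxwyd ucjlg ezwp jpnx nelh bhvle ipyfv jqp coewv
Hunk 5: at line 1 remove [azfy,jpnd] add [sndrz,uifsv,jkuhn] -> 15 lines: idg trtjk sndrz uifsv jkuhn tzvjl nxwyd ucjlg ezwp jpnx nelh bhvle ipyfv jqp coewv
Hunk 6: at line 1 remove [trtjk,sndrz,uifsv] add [xcb] -> 13 lines: idg xcb jkuhn tzvjl nxwyd ucjlg ezwp jpnx nelh bhvle ipyfv jqp coewv
Hunk 7: at line 3 remove [nxwyd,ucjlg] add [fixly,izl,cgppp] -> 14 lines: idg xcb jkuhn tzvjl fixly izl cgppp ezwp jpnx nelh bhvle ipyfv jqp coewv
Final line 10: nelh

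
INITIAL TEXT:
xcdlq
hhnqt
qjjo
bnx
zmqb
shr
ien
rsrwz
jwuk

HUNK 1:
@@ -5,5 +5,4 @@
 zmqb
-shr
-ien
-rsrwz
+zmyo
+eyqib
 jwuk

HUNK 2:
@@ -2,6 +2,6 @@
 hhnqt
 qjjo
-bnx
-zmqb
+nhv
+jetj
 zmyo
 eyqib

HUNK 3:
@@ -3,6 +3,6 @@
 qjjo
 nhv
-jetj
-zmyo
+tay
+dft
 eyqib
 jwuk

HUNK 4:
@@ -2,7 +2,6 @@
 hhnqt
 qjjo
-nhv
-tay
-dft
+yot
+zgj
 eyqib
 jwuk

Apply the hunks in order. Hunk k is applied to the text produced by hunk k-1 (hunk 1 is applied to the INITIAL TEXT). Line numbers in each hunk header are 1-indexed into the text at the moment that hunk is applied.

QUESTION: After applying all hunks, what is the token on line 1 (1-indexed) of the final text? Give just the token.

Answer: xcdlq

Derivation:
Hunk 1: at line 5 remove [shr,ien,rsrwz] add [zmyo,eyqib] -> 8 lines: xcdlq hhnqt qjjo bnx zmqb zmyo eyqib jwuk
Hunk 2: at line 2 remove [bnx,zmqb] add [nhv,jetj] -> 8 lines: xcdlq hhnqt qjjo nhv jetj zmyo eyqib jwuk
Hunk 3: at line 3 remove [jetj,zmyo] add [tay,dft] -> 8 lines: xcdlq hhnqt qjjo nhv tay dft eyqib jwuk
Hunk 4: at line 2 remove [nhv,tay,dft] add [yot,zgj] -> 7 lines: xcdlq hhnqt qjjo yot zgj eyqib jwuk
Final line 1: xcdlq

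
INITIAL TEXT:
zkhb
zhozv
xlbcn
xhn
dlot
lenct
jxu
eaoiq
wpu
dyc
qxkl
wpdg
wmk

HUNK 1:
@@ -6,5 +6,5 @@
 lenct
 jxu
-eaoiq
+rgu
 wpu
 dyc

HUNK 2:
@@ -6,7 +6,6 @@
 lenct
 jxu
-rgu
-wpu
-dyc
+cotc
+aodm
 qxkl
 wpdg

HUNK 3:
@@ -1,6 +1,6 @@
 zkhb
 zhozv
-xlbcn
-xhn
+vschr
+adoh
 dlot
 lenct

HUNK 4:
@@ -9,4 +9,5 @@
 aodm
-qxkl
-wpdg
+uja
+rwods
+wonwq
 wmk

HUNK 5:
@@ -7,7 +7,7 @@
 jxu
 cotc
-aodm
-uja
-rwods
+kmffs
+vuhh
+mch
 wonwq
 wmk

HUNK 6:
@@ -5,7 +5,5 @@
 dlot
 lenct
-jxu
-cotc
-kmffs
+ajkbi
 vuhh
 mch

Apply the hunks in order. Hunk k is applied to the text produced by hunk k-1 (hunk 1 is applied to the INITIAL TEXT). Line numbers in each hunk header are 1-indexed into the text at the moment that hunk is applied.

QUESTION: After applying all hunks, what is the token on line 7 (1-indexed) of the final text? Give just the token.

Hunk 1: at line 6 remove [eaoiq] add [rgu] -> 13 lines: zkhb zhozv xlbcn xhn dlot lenct jxu rgu wpu dyc qxkl wpdg wmk
Hunk 2: at line 6 remove [rgu,wpu,dyc] add [cotc,aodm] -> 12 lines: zkhb zhozv xlbcn xhn dlot lenct jxu cotc aodm qxkl wpdg wmk
Hunk 3: at line 1 remove [xlbcn,xhn] add [vschr,adoh] -> 12 lines: zkhb zhozv vschr adoh dlot lenct jxu cotc aodm qxkl wpdg wmk
Hunk 4: at line 9 remove [qxkl,wpdg] add [uja,rwods,wonwq] -> 13 lines: zkhb zhozv vschr adoh dlot lenct jxu cotc aodm uja rwods wonwq wmk
Hunk 5: at line 7 remove [aodm,uja,rwods] add [kmffs,vuhh,mch] -> 13 lines: zkhb zhozv vschr adoh dlot lenct jxu cotc kmffs vuhh mch wonwq wmk
Hunk 6: at line 5 remove [jxu,cotc,kmffs] add [ajkbi] -> 11 lines: zkhb zhozv vschr adoh dlot lenct ajkbi vuhh mch wonwq wmk
Final line 7: ajkbi

Answer: ajkbi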